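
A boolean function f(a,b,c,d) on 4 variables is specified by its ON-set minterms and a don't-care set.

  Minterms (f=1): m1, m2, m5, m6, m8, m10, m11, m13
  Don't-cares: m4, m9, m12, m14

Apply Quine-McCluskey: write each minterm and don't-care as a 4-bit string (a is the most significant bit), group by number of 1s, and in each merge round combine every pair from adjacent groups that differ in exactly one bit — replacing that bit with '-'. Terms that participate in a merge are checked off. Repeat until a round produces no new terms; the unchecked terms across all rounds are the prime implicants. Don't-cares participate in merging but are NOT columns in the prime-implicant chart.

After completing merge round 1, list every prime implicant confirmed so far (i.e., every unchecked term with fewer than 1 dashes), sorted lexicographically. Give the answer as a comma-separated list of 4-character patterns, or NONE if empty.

NONE

size-2^0 implicants → 0001(✓)  0010(✓)  0100(✓)  0101(✓)  0110(✓)  1000(✓)  1001(✓)  1010(✓)  1011(✓)  1100(✓)  1101(✓)  1110(✓)
size-2^1 implicants → -001(✓)  -010(✓)  -100(✓)  -101(✓)  -110(✓)  0-01(✓)  0-10(✓)  01-0(✓)  010-(✓)  1-00(✓)  1-01(✓)  1-10(✓)  10-0(✓)  10-1(✓)  100-(✓)  101-(✓)  11-0(✓)  110-(✓)
size-2^2 implicants → --01  --10  -1-0  -10-  1--0  1-0-  10--
Unchecked terms (primes): --01, --10, -1-0, -10-, 1--0, 1-0-, 10--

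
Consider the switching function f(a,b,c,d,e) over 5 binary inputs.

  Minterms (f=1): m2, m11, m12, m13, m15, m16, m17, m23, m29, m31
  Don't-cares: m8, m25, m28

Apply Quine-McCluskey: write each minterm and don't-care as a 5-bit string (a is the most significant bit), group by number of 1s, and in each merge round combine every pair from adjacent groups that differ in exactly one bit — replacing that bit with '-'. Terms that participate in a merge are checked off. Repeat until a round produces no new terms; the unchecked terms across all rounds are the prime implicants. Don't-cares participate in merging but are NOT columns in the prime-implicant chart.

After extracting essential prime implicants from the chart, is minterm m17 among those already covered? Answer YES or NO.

YES

[col 0] 00010, 01000*, 01011*, 01100*, 01101*, 01111*, 10000*, 10001*, 10111*, 11001*, 11100*, 11101*, 11111*
[col 1] -1100*, -1101*, -1111*, 01-00, 01-11, 011-1*, 0110-*, 1-001, 1-111, 1000-, 11-01, 111-1*, 1110-*
[col 2] -11-1, -110-
Prime implicants: -11-1, -110-, 00010, 01-00, 01-11, 1-001, 1-111, 1000-, 11-01
PI chart (minterm → PIs covering it):
  2 | 00010  (sole → essential)
  11 | 01-11  (sole → essential)
  12 | -110-,01-00
  13 | -11-1,-110-
  15 | -11-1,01-11
  16 | 1000-  (sole → essential)
  17 | 1-001,1000-
  23 | 1-111  (sole → essential)
  29 | -11-1,-110-,11-01
  31 | -11-1,1-111
Essential prime implicants: 00010, 01-11, 1-111, 1000-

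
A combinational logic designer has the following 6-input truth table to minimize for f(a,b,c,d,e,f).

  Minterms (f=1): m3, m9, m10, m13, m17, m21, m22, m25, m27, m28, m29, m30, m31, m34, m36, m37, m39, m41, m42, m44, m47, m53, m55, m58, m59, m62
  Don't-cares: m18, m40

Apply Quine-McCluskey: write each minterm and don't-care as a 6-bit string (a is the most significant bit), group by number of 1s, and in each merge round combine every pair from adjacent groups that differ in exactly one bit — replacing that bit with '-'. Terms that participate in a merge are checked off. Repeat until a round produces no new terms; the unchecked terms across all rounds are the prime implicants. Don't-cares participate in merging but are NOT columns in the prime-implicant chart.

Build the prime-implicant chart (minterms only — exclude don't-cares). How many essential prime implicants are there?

Round 0: 000011 001001✓ 001010✓ 001101✓ 010001✓ 010010✓ 010101✓ 010110✓ 011001✓ 011011✓ 011100✓ 011101✓ 011110✓ 011111✓ 100010✓ 100100✓ 100101✓ 100111✓ 101000✓ 101001✓ 101010✓ 101100✓ 101111✓ 110101✓ 110111✓ 111010✓ 111011✓ 111110✓
Round 1: -01001 -01010 -10101 -11011 -11110 0-1001✓ 0-1101✓ 001-01✓ 01-001✓ 01-101✓ 01-110 010-01✓ 010-10 011-01✓ 011-11✓ 0110-1✓ 0111-0✓ 0111-1✓ 01110-✓ 01111-✓ 1-0101✓ 1-0111✓ 1-1010 10-010 10-100 10-111 1001-1✓ 10010- 101-00 1010-0 10100- 1101-1✓ 111-10 11101-
Round 2: 0-1-01 01--01 011--1 0111-- 1-01-1
PIs = {-01001, -01010, -10101, -11011, -11110, 0-1-01, 000011, 01--01, 01-110, 010-10, 011--1, 0111--, 1-01-1, 1-1010, 10-010, 10-100, 10-111, 10010-, 101-00, 1010-0, 10100-, 111-10, 11101-}
Coverage chart:
  m3: 000011 ←essential
  m9: -01001,0-1-01
  m10: -01010 ←essential
  m13: 0-1-01 ←essential
  m17: 01--01 ←essential
  m21: -10101,01--01
  m22: 01-110,010-10
  m25: 0-1-01,01--01,011--1
  m27: -11011,011--1
  m28: 0111-- ←essential
  m29: 0-1-01,01--01,011--1,0111--
  m30: -11110,01-110,0111--
  m31: 011--1,0111--
  m34: 10-010 ←essential
  m36: 10-100,10010-
  m37: 1-01-1,10010-
  m39: 1-01-1,10-111
  m41: -01001,10100-
  m42: -01010,1-1010,10-010,1010-0
  m44: 10-100,101-00
  m47: 10-111 ←essential
  m53: -10101,1-01-1
  m55: 1-01-1 ←essential
  m58: 1-1010,111-10,11101-
  m59: -11011,11101-
  m62: -11110,111-10
Essential: -01010, 0-1-01, 000011, 01--01, 0111--, 1-01-1, 10-010, 10-111

8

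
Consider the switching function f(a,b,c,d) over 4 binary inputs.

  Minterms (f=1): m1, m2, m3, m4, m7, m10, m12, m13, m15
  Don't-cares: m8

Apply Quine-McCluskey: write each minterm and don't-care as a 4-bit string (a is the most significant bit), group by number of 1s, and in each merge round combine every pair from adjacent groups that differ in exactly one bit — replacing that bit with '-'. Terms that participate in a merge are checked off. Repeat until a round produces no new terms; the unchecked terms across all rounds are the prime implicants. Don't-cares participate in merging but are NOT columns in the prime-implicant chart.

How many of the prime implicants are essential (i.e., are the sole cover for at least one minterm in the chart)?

Round 0: 0001✓ 0010✓ 0011✓ 0100✓ 0111✓ 1000✓ 1010✓ 1100✓ 1101✓ 1111✓
Round 1: -010 -100 -111 0-11 00-1 001- 1-00 10-0 11-1 110-
PIs = {-010, -100, -111, 0-11, 00-1, 001-, 1-00, 10-0, 11-1, 110-}
Coverage chart:
  m1: 00-1 ←essential
  m2: -010,001-
  m3: 0-11,00-1,001-
  m4: -100 ←essential
  m7: -111,0-11
  m10: -010,10-0
  m12: -100,1-00,110-
  m13: 11-1,110-
  m15: -111,11-1
Essential: -100, 00-1

2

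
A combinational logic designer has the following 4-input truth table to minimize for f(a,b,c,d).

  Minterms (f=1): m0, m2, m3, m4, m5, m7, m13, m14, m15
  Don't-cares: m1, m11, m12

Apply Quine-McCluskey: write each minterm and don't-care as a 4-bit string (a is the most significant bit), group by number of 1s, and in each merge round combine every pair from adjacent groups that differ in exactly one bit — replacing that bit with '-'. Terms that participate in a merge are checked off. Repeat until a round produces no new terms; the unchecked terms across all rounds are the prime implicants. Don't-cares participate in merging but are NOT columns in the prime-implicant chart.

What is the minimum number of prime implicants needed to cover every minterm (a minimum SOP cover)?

4

[col 0] 0000*, 0001*, 0010*, 0011*, 0100*, 0101*, 0111*, 1011*, 1100*, 1101*, 1110*, 1111*
[col 1] -011*, -100*, -101*, -111*, 0-00*, 0-01*, 0-11*, 00-0*, 00-1*, 000-*, 001-*, 01-1*, 010-*, 1-11*, 11-0*, 11-1*, 110-*, 111-*
[col 2] --11, -1-1, -10-, 0--1, 0-0-, 00--, 11--
Prime implicants: --11, -1-1, -10-, 0--1, 0-0-, 00--, 11--
PI chart (minterm → PIs covering it):
  0 | 0-0-,00--
  2 | 00--  (sole → essential)
  3 | --11,0--1,00--
  4 | -10-,0-0-
  5 | -1-1,-10-,0--1,0-0-
  7 | --11,-1-1,0--1
  13 | -1-1,-10-,11--
  14 | 11--  (sole → essential)
  15 | --11,-1-1,11--
Essential prime implicants: 00--, 11--
Petrick residual → --11, -10-
Minimum SOP uses 4 PIs: cd + bc' + a'b' + ab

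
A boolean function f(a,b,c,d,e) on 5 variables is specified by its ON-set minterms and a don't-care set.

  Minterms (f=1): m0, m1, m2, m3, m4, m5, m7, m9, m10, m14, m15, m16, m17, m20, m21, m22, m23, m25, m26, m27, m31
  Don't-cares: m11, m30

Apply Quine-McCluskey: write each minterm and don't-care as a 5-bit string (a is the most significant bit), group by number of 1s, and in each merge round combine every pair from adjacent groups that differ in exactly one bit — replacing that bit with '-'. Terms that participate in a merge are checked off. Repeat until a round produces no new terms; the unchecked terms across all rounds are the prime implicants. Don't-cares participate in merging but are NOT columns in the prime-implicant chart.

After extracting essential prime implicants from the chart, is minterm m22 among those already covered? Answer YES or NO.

NO

size-2^0 implicants → 00000(✓)  00001(✓)  00010(✓)  00011(✓)  00100(✓)  00101(✓)  00111(✓)  01001(✓)  01010(✓)  01011(✓)  01110(✓)  01111(✓)  10000(✓)  10001(✓)  10100(✓)  10101(✓)  10110(✓)  10111(✓)  11001(✓)  11010(✓)  11011(✓)  11110(✓)  11111(✓)
size-2^1 implicants → -0000(✓)  -0001(✓)  -0100(✓)  -0101(✓)  -0111(✓)  -1001(✓)  -1010(✓)  -1011(✓)  -1110(✓)  -1111(✓)  0-001(✓)  0-010(✓)  0-011(✓)  0-111(✓)  00-00(✓)  00-01(✓)  00-11(✓)  000-0(✓)  000-1(✓)  0000-(✓)  0001-(✓)  001-1(✓)  0010-(✓)  01-10(✓)  01-11(✓)  010-1(✓)  0101-(✓)  0111-(✓)  1-001(✓)  1-110(✓)  1-111(✓)  10-00(✓)  10-01(✓)  1000-(✓)  101-0(✓)  101-1(✓)  1010-(✓)  1011-(✓)  11-10(✓)  11-11(✓)  110-1(✓)  1101-(✓)  1111-(✓)
size-2^2 implicants → --001  --111  -0-00(✓)  -0-01(✓)  -000-(✓)  -01-1  -010-(✓)  -1-10(✓)  -1-11(✓)  -10-1  -101-(✓)  -111-(✓)  0--11  0-0-1  0-01-  00--1  00-0-(✓)  000--  01-1-(✓)  1-11-  10-0-(✓)  101--  11-1-(✓)
size-2^3 implicants → -0-0-  -1-1-
Unchecked terms (primes): --001, --111, -0-0-, -01-1, -1-1-, -10-1, 0--11, 0-0-1, 0-01-, 00--1, 000--, 1-11-, 101--
Minterm coverage:
  m0 ⊆ -0-0-,000--
  m1 ⊆ --001,-0-0-,0-0-1,00--1,000--
  m2 ⊆ 0-01-,000--
  m3 ⊆ 0--11,0-0-1,0-01-,00--1,000--
  m4 ⊆ -0-0- [E]
  m5 ⊆ -0-0-,-01-1,00--1
  m7 ⊆ --111,-01-1,0--11,00--1
  m9 ⊆ --001,-10-1,0-0-1
  m10 ⊆ -1-1-,0-01-
  m14 ⊆ -1-1- [E]
  m15 ⊆ --111,-1-1-,0--11
  m16 ⊆ -0-0- [E]
  m17 ⊆ --001,-0-0-
  m20 ⊆ -0-0-,101--
  m21 ⊆ -0-0-,-01-1,101--
  m22 ⊆ 1-11-,101--
  m23 ⊆ --111,-01-1,1-11-,101--
  m25 ⊆ --001,-10-1
  m26 ⊆ -1-1- [E]
  m27 ⊆ -1-1-,-10-1
  m31 ⊆ --111,-1-1-,1-11-
E = {-0-0-, -1-1-}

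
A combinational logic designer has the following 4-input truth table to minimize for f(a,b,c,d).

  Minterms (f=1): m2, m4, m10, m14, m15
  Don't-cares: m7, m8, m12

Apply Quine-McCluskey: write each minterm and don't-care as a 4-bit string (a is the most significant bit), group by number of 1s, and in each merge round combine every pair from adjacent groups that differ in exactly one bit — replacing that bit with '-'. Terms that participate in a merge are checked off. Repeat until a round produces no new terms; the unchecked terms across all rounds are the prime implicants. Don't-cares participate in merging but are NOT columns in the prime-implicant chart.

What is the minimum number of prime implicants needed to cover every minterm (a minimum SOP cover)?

[col 0] 0010*, 0100*, 0111*, 1000*, 1010*, 1100*, 1110*, 1111*
[col 1] -010, -100, -111, 1-00*, 1-10*, 10-0*, 11-0*, 111-
[col 2] 1--0
Prime implicants: -010, -100, -111, 1--0, 111-
PI chart (minterm → PIs covering it):
  2 | -010  (sole → essential)
  4 | -100  (sole → essential)
  10 | -010,1--0
  14 | 1--0,111-
  15 | -111,111-
Essential prime implicants: -010, -100
Petrick residual → 111-
Minimum SOP uses 3 PIs: b'cd' + bc'd' + abc

3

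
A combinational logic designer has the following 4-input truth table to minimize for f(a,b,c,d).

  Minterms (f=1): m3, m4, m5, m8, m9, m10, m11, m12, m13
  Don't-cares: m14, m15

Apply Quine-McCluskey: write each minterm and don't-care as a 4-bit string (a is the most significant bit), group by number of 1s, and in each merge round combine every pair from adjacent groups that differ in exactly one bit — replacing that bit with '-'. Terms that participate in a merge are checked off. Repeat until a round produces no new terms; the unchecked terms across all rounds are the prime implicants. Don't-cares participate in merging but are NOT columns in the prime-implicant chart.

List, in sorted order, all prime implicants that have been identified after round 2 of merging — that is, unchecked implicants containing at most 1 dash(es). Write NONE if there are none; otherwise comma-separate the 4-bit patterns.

size-2^0 implicants → 0011(✓)  0100(✓)  0101(✓)  1000(✓)  1001(✓)  1010(✓)  1011(✓)  1100(✓)  1101(✓)  1110(✓)  1111(✓)
size-2^1 implicants → -011  -100(✓)  -101(✓)  010-(✓)  1-00(✓)  1-01(✓)  1-10(✓)  1-11(✓)  10-0(✓)  10-1(✓)  100-(✓)  101-(✓)  11-0(✓)  11-1(✓)  110-(✓)  111-(✓)
size-2^2 implicants → -10-  1--0(✓)  1--1(✓)  1-0-(✓)  1-1-(✓)  10--(✓)  11--(✓)
size-2^3 implicants → 1---
Unchecked terms (primes): -011, -10-, 1---

-011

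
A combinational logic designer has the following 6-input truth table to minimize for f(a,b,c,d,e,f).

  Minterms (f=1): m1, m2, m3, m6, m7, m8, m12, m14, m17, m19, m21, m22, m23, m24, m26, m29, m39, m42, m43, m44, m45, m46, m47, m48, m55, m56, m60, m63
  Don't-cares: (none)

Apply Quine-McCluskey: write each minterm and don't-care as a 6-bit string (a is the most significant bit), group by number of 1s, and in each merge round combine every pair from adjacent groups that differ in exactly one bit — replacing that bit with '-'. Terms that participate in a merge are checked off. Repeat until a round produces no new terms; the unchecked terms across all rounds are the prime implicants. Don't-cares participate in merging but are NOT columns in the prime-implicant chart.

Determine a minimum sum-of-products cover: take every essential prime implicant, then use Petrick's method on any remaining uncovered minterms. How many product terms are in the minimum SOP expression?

12

size-2^0 implicants → 000001(✓)  000010(✓)  000011(✓)  000110(✓)  000111(✓)  001000(✓)  001100(✓)  001110(✓)  010001(✓)  010011(✓)  010101(✓)  010110(✓)  010111(✓)  011000(✓)  011010(✓)  011101(✓)  100111(✓)  101010(✓)  101011(✓)  101100(✓)  101101(✓)  101110(✓)  101111(✓)  110000(✓)  110111(✓)  111000(✓)  111100(✓)  111111(✓)
size-2^1 implicants → -00111(✓)  -01100(✓)  -01110(✓)  -10111(✓)  -11000  0-0001(✓)  0-0011(✓)  0-0110(✓)  0-0111(✓)  0-1000  00-110  000-10(✓)  000-11(✓)  0000-1(✓)  00001-(✓)  00011-(✓)  001-00  0011-0(✓)  01-101  010-01(✓)  010-11(✓)  0100-1(✓)  0101-1(✓)  01011-(✓)  0110-0  1-0111(✓)  1-1100  1-1111(✓)  10-111(✓)  101-10(✓)  101-11(✓)  10101-(✓)  1011-0(✓)  1011-1(✓)  10110-(✓)  10111-(✓)  11-000  11-111(✓)  111-00
size-2^2 implicants → --0111  -011-0  0-0-11  0-00-1  0-011-  000-1-  010--1  1--111  101-1-  1011--
Unchecked terms (primes): --0111, -011-0, -11000, 0-0-11, 0-00-1, 0-011-, 0-1000, 00-110, 000-1-, 001-00, 01-101, 010--1, 0110-0, 1--111, 1-1100, 101-1-, 1011--, 11-000, 111-00
Minterm coverage:
  m1 ⊆ 0-00-1 [E]
  m2 ⊆ 000-1- [E]
  m3 ⊆ 0-0-11,0-00-1,000-1-
  m6 ⊆ 0-011-,00-110,000-1-
  m7 ⊆ --0111,0-0-11,0-011-,000-1-
  m8 ⊆ 0-1000,001-00
  m12 ⊆ -011-0,001-00
  m14 ⊆ -011-0,00-110
  m17 ⊆ 0-00-1,010--1
  m19 ⊆ 0-0-11,0-00-1,010--1
  m21 ⊆ 01-101,010--1
  m22 ⊆ 0-011- [E]
  m23 ⊆ --0111,0-0-11,0-011-,010--1
  m24 ⊆ -11000,0-1000,0110-0
  m26 ⊆ 0110-0 [E]
  m29 ⊆ 01-101 [E]
  m39 ⊆ --0111,1--111
  m42 ⊆ 101-1- [E]
  m43 ⊆ 101-1- [E]
  m44 ⊆ -011-0,1-1100,1011--
  m45 ⊆ 1011-- [E]
  m46 ⊆ -011-0,101-1-,1011--
  m47 ⊆ 1--111,101-1-,1011--
  m48 ⊆ 11-000 [E]
  m55 ⊆ --0111,1--111
  m56 ⊆ -11000,11-000,111-00
  m60 ⊆ 1-1100,111-00
  m63 ⊆ 1--111 [E]
E = {0-00-1, 0-011-, 000-1-, 01-101, 0110-0, 1--111, 101-1-, 1011--, 11-000}
Petrick residual → -011-0, 0-1000, 1-1100
Cover = b'cdf' + a'c'd'f + a'c'de + a'cd'e'f' + a'b'c'e + a'bde'f + a'bcd'f' + adef + acde'f' + ab'ce + ab'cd + abd'e'f'  |cover|=12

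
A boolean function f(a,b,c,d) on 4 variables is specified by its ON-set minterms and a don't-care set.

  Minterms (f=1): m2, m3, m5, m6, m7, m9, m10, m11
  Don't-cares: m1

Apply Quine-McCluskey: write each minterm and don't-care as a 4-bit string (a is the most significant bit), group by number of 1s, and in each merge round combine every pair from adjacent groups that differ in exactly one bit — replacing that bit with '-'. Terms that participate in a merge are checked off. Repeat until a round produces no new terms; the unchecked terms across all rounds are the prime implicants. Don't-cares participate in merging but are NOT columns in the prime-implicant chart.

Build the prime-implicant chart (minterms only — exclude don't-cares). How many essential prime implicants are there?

4

[col 0] 0001*, 0010*, 0011*, 0101*, 0110*, 0111*, 1001*, 1010*, 1011*
[col 1] -001*, -010*, -011*, 0-01*, 0-10*, 0-11*, 00-1*, 001-*, 01-1*, 011-*, 10-1*, 101-*
[col 2] -0-1, -01-, 0--1, 0-1-
Prime implicants: -0-1, -01-, 0--1, 0-1-
PI chart (minterm → PIs covering it):
  2 | -01-,0-1-
  3 | -0-1,-01-,0--1,0-1-
  5 | 0--1  (sole → essential)
  6 | 0-1-  (sole → essential)
  7 | 0--1,0-1-
  9 | -0-1  (sole → essential)
  10 | -01-  (sole → essential)
  11 | -0-1,-01-
Essential prime implicants: -0-1, -01-, 0--1, 0-1-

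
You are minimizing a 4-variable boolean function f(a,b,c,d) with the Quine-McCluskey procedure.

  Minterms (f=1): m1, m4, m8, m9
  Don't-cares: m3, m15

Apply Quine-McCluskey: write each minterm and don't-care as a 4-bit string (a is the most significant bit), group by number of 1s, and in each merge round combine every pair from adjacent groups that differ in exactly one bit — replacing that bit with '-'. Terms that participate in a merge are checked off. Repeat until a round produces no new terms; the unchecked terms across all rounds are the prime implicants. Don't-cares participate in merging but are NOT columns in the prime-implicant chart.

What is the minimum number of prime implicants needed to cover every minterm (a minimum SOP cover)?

3

[col 0] 0001*, 0011*, 0100, 1000*, 1001*, 1111
[col 1] -001, 00-1, 100-
Prime implicants: -001, 00-1, 0100, 100-, 1111
PI chart (minterm → PIs covering it):
  1 | -001,00-1
  4 | 0100  (sole → essential)
  8 | 100-  (sole → essential)
  9 | -001,100-
Essential prime implicants: 0100, 100-
Petrick residual → -001
Minimum SOP uses 3 PIs: b'c'd + a'bc'd' + ab'c'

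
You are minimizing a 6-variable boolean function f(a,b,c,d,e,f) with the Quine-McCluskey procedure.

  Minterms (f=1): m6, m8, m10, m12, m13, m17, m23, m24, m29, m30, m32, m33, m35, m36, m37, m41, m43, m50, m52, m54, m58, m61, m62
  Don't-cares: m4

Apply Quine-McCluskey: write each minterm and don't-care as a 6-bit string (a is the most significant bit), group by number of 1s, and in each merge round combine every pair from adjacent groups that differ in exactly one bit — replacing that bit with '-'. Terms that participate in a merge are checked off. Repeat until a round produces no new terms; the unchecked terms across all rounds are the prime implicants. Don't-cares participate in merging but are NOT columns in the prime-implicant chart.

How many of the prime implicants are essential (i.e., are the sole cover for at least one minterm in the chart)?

Round 0: 000100✓ 000110✓ 001000✓ 001010✓ 001100✓ 001101✓ 010001 010111 011000✓ 011101✓ 011110✓ 100000✓ 100001✓ 100011✓ 100100✓ 100101✓ 101001✓ 101011✓ 110010✓ 110100✓ 110110✓ 111010✓ 111101✓ 111110✓
Round 1: -00100 -11101 -11110 0-1000 0-1101 00-100 0001-0 001-00 0010-0 00110- 1-0100 10-001✓ 10-011✓ 100-00✓ 100-01✓ 1000-1✓ 10000-✓ 10010-✓ 1010-1✓ 11-010✓ 11-110✓ 110-10✓ 1101-0 111-10✓
Round 2: 10-0-1 100-0- 11--10
PIs = {-00100, -11101, -11110, 0-1000, 0-1101, 00-100, 0001-0, 001-00, 0010-0, 00110-, 010001, 010111, 1-0100, 10-0-1, 100-0-, 11--10, 1101-0}
Coverage chart:
  m6: 0001-0 ←essential
  m8: 0-1000,001-00,0010-0
  m10: 0010-0 ←essential
  m12: 00-100,001-00,00110-
  m13: 0-1101,00110-
  m17: 010001 ←essential
  m23: 010111 ←essential
  m24: 0-1000 ←essential
  m29: -11101,0-1101
  m30: -11110 ←essential
  m32: 100-0- ←essential
  m33: 10-0-1,100-0-
  m35: 10-0-1 ←essential
  m36: -00100,1-0100,100-0-
  m37: 100-0- ←essential
  m41: 10-0-1 ←essential
  m43: 10-0-1 ←essential
  m50: 11--10 ←essential
  m52: 1-0100,1101-0
  m54: 11--10,1101-0
  m58: 11--10 ←essential
  m61: -11101 ←essential
  m62: -11110,11--10
Essential: -11101, -11110, 0-1000, 0001-0, 0010-0, 010001, 010111, 10-0-1, 100-0-, 11--10

10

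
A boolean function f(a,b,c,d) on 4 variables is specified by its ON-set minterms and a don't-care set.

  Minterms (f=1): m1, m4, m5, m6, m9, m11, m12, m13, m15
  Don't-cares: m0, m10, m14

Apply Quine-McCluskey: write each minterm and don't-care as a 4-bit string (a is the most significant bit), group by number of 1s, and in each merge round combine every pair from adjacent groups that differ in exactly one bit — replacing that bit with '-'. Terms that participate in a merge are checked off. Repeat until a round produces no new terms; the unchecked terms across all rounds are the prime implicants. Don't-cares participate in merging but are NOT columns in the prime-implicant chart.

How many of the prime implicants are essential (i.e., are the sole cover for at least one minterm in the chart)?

1

size-2^0 implicants → 0000(✓)  0001(✓)  0100(✓)  0101(✓)  0110(✓)  1001(✓)  1010(✓)  1011(✓)  1100(✓)  1101(✓)  1110(✓)  1111(✓)
size-2^1 implicants → -001(✓)  -100(✓)  -101(✓)  -110(✓)  0-00(✓)  0-01(✓)  000-(✓)  01-0(✓)  010-(✓)  1-01(✓)  1-10(✓)  1-11(✓)  10-1(✓)  101-(✓)  11-0(✓)  11-1(✓)  110-(✓)  111-(✓)
size-2^2 implicants → --01  -1-0  -10-  0-0-  1--1  1-1-  11--
Unchecked terms (primes): --01, -1-0, -10-, 0-0-, 1--1, 1-1-, 11--
Minterm coverage:
  m1 ⊆ --01,0-0-
  m4 ⊆ -1-0,-10-,0-0-
  m5 ⊆ --01,-10-,0-0-
  m6 ⊆ -1-0 [E]
  m9 ⊆ --01,1--1
  m11 ⊆ 1--1,1-1-
  m12 ⊆ -1-0,-10-,11--
  m13 ⊆ --01,-10-,1--1,11--
  m15 ⊆ 1--1,1-1-,11--
E = {-1-0}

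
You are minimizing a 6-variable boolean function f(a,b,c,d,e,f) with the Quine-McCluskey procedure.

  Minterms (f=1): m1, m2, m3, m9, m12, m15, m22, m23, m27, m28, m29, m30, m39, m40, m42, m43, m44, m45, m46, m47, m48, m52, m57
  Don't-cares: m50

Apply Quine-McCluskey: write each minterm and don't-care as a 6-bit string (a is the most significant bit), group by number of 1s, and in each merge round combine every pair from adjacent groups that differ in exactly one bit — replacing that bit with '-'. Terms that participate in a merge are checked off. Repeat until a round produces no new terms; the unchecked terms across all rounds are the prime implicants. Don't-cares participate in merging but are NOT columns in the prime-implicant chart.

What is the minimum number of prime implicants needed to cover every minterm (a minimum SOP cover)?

[col 0] 000001*, 000010*, 000011*, 001001*, 001100*, 001111*, 010110*, 010111*, 011011, 011100*, 011101*, 011110*, 100111*, 101000*, 101010*, 101011*, 101100*, 101101*, 101110*, 101111*, 110000*, 110010*, 110100*, 111001
[col 1] -01100, -01111, 0-1100, 00-001, 0000-1, 00001-, 01-110, 01011-, 0111-0, 01110-, 10-111, 101-00*, 101-10*, 101-11*, 1010-0*, 10101-*, 1011-0*, 1011-1*, 10110-*, 10111-*, 110-00, 1100-0
[col 2] 101--0, 101-1-, 1011--
Prime implicants: -01100, -01111, 0-1100, 00-001, 0000-1, 00001-, 01-110, 01011-, 011011, 0111-0, 01110-, 10-111, 101--0, 101-1-, 1011--, 110-00, 1100-0, 111001
PI chart (minterm → PIs covering it):
  1 | 00-001,0000-1
  2 | 00001-  (sole → essential)
  3 | 0000-1,00001-
  9 | 00-001  (sole → essential)
  12 | -01100,0-1100
  15 | -01111  (sole → essential)
  22 | 01-110,01011-
  23 | 01011-  (sole → essential)
  27 | 011011  (sole → essential)
  28 | 0-1100,0111-0,01110-
  29 | 01110-  (sole → essential)
  30 | 01-110,0111-0
  39 | 10-111  (sole → essential)
  40 | 101--0  (sole → essential)
  42 | 101--0,101-1-
  43 | 101-1-  (sole → essential)
  44 | -01100,101--0,1011--
  45 | 1011--  (sole → essential)
  46 | 101--0,101-1-,1011--
  47 | -01111,10-111,101-1-,1011--
  48 | 110-00,1100-0
  52 | 110-00  (sole → essential)
  57 | 111001  (sole → essential)
Essential prime implicants: -01111, 00-001, 00001-, 01011-, 011011, 01110-, 10-111, 101--0, 101-1-, 1011--, 110-00, 111001
Petrick residual → -01100, 01-110
Minimum SOP uses 14 PIs: b'cde'f' + b'cdef + a'b'd'e'f + a'b'c'd'e + a'bdef' + a'bc'de + a'bcd'ef + a'bcde' + ab'def + ab'cf' + ab'ce + ab'cd + abc'e'f' + abcd'e'f

14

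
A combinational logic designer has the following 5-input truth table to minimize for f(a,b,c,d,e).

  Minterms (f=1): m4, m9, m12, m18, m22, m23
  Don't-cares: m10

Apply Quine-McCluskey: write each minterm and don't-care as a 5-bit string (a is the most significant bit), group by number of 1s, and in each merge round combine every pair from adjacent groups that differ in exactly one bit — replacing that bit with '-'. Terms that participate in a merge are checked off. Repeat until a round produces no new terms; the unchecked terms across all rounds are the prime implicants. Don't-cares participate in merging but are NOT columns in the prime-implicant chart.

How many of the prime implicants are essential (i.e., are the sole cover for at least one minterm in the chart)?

4

[col 0] 00100*, 01001, 01010, 01100*, 10010*, 10110*, 10111*
[col 1] 0-100, 10-10, 1011-
Prime implicants: 0-100, 01001, 01010, 10-10, 1011-
PI chart (minterm → PIs covering it):
  4 | 0-100  (sole → essential)
  9 | 01001  (sole → essential)
  12 | 0-100  (sole → essential)
  18 | 10-10  (sole → essential)
  22 | 10-10,1011-
  23 | 1011-  (sole → essential)
Essential prime implicants: 0-100, 01001, 10-10, 1011-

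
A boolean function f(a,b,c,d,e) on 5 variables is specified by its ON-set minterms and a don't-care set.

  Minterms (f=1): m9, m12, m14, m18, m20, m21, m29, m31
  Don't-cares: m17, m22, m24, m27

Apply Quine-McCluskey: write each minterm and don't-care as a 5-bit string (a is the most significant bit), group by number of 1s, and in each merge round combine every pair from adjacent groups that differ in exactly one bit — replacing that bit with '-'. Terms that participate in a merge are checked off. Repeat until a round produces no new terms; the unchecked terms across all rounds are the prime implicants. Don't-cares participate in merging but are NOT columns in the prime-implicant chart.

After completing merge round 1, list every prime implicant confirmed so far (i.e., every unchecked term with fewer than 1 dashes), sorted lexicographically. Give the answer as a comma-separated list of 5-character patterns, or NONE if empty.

size-2^0 implicants → 01001  01100(✓)  01110(✓)  10001(✓)  10010(✓)  10100(✓)  10101(✓)  10110(✓)  11000  11011(✓)  11101(✓)  11111(✓)
size-2^1 implicants → 011-0  1-101  10-01  10-10  101-0  1010-  11-11  111-1
Unchecked terms (primes): 01001, 011-0, 1-101, 10-01, 10-10, 101-0, 1010-, 11-11, 11000, 111-1

01001, 11000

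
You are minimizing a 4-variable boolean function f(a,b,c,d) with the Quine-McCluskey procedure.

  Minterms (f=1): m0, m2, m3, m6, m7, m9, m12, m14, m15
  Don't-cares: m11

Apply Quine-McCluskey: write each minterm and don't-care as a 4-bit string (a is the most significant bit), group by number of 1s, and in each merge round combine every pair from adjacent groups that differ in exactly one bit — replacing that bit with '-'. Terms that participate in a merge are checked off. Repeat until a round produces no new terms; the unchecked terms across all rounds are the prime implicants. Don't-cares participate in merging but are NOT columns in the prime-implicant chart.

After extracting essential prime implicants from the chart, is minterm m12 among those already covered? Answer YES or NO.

[col 0] 0000*, 0010*, 0011*, 0110*, 0111*, 1001*, 1011*, 1100*, 1110*, 1111*
[col 1] -011*, -110*, -111*, 0-10*, 0-11*, 00-0, 001-*, 011-*, 1-11*, 10-1, 11-0, 111-*
[col 2] --11, -11-, 0-1-
Prime implicants: --11, -11-, 0-1-, 00-0, 10-1, 11-0
PI chart (minterm → PIs covering it):
  0 | 00-0  (sole → essential)
  2 | 0-1-,00-0
  3 | --11,0-1-
  6 | -11-,0-1-
  7 | --11,-11-,0-1-
  9 | 10-1  (sole → essential)
  12 | 11-0  (sole → essential)
  14 | -11-,11-0
  15 | --11,-11-
Essential prime implicants: 00-0, 10-1, 11-0

YES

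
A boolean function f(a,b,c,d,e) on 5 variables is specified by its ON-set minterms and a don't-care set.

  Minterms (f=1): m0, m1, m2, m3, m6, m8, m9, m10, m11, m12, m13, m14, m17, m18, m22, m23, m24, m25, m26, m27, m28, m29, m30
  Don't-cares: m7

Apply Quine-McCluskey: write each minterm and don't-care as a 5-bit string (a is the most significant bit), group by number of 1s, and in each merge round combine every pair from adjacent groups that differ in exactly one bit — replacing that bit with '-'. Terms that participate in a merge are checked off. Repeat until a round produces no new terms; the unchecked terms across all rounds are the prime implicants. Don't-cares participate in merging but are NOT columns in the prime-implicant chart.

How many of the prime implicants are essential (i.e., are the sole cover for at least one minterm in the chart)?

Round 0: 00000✓ 00001✓ 00010✓ 00011✓ 00110✓ 00111✓ 01000✓ 01001✓ 01010✓ 01011✓ 01100✓ 01101✓ 01110✓ 10001✓ 10010✓ 10110✓ 10111✓ 11000✓ 11001✓ 11010✓ 11011✓ 11100✓ 11101✓ 11110✓
Round 1: -0001✓ -0010✓ -0110✓ -0111✓ -1000✓ -1001✓ -1010✓ -1011✓ -1100✓ -1101✓ -1110✓ 0-000✓ 0-001✓ 0-010✓ 0-011✓ 0-110✓ 00-10✓ 00-11✓ 000-0✓ 000-1✓ 0000-✓ 0001-✓ 0011-✓ 01-00✓ 01-01✓ 01-10✓ 010-0✓ 010-1✓ 0100-✓ 0101-✓ 011-0✓ 0110-✓ 1-001✓ 1-010✓ 1-110✓ 10-10✓ 1011-✓ 11-00✓ 11-01✓ 11-10✓ 110-0✓ 110-1✓ 1100-✓ 1101-✓ 111-0✓ 1110-✓
Round 2: --001 --010✓ --110✓ -0-10✓ -011- -1-00✓ -1-01✓ -1-10✓ -10-0✓ -10-1✓ -100-✓ -101-✓ -11-0✓ -110-✓ 0--10✓ 0-0-0✓ 0-0-1✓ 0-00-✓ 0-01-✓ 00-1- 000--✓ 01--0✓ 01-0-✓ 010--✓ 1--10✓ 11--0✓ 11-0-✓ 110--✓
Round 3: ---10 -1--0 -1-0- -10-- 0-0--
PIs = {---10, --001, -011-, -1--0, -1-0-, -10--, 0-0--, 00-1-}
Coverage chart:
  m0: 0-0-- ←essential
  m1: --001,0-0--
  m2: ---10,0-0--,00-1-
  m3: 0-0--,00-1-
  m6: ---10,-011-,00-1-
  m8: -1--0,-1-0-,-10--,0-0--
  m9: --001,-1-0-,-10--,0-0--
  m10: ---10,-1--0,-10--,0-0--
  m11: -10--,0-0--
  m12: -1--0,-1-0-
  m13: -1-0- ←essential
  m14: ---10,-1--0
  m17: --001 ←essential
  m18: ---10 ←essential
  m22: ---10,-011-
  m23: -011- ←essential
  m24: -1--0,-1-0-,-10--
  m25: --001,-1-0-,-10--
  m26: ---10,-1--0,-10--
  m27: -10-- ←essential
  m28: -1--0,-1-0-
  m29: -1-0- ←essential
  m30: ---10,-1--0
Essential: ---10, --001, -011-, -1-0-, -10--, 0-0--

6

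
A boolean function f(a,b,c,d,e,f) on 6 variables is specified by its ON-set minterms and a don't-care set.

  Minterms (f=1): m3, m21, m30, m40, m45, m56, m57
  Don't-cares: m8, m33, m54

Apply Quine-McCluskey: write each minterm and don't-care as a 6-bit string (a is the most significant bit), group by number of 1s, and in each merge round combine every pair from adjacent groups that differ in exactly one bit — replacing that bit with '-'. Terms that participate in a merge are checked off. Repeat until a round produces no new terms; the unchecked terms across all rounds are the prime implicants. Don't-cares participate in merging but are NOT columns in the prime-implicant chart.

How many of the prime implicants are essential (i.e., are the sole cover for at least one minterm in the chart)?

5

Round 0: 000011 001000✓ 010101 011110 100001 101000✓ 101101 110110 111000✓ 111001✓
Round 1: -01000 1-1000 11100-
PIs = {-01000, 000011, 010101, 011110, 1-1000, 100001, 101101, 110110, 11100-}
Coverage chart:
  m3: 000011 ←essential
  m21: 010101 ←essential
  m30: 011110 ←essential
  m40: -01000,1-1000
  m45: 101101 ←essential
  m56: 1-1000,11100-
  m57: 11100- ←essential
Essential: 000011, 010101, 011110, 101101, 11100-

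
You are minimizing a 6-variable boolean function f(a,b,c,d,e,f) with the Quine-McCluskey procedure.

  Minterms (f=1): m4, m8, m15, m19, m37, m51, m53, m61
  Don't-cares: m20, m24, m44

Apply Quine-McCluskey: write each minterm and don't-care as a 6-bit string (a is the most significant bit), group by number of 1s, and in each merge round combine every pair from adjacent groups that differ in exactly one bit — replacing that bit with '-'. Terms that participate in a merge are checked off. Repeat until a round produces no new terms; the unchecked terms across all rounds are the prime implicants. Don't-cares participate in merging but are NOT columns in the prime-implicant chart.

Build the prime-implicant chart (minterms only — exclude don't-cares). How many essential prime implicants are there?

[col 0] 000100*, 001000*, 001111, 010011*, 010100*, 011000*, 100101*, 101100, 110011*, 110101*, 111101*
[col 1] -10011, 0-0100, 0-1000, 1-0101, 11-101
Prime implicants: -10011, 0-0100, 0-1000, 001111, 1-0101, 101100, 11-101
PI chart (minterm → PIs covering it):
  4 | 0-0100  (sole → essential)
  8 | 0-1000  (sole → essential)
  15 | 001111  (sole → essential)
  19 | -10011  (sole → essential)
  37 | 1-0101  (sole → essential)
  51 | -10011  (sole → essential)
  53 | 1-0101,11-101
  61 | 11-101  (sole → essential)
Essential prime implicants: -10011, 0-0100, 0-1000, 001111, 1-0101, 11-101

6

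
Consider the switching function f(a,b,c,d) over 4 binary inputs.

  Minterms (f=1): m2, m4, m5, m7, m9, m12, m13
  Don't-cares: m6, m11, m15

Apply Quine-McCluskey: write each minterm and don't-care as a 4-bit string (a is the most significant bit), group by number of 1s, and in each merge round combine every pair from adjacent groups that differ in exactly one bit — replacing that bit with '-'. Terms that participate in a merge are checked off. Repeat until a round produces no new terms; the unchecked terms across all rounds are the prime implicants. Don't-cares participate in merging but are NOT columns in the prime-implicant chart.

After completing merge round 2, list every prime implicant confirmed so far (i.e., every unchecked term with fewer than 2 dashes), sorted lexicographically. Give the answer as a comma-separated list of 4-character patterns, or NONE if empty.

0-10

Round 0: 0010✓ 0100✓ 0101✓ 0110✓ 0111✓ 1001✓ 1011✓ 1100✓ 1101✓ 1111✓
Round 1: -100✓ -101✓ -111✓ 0-10 01-0✓ 01-1✓ 010-✓ 011-✓ 1-01✓ 1-11✓ 10-1✓ 11-1✓ 110-✓
Round 2: -1-1 -10- 01-- 1--1
PIs = {-1-1, -10-, 0-10, 01--, 1--1}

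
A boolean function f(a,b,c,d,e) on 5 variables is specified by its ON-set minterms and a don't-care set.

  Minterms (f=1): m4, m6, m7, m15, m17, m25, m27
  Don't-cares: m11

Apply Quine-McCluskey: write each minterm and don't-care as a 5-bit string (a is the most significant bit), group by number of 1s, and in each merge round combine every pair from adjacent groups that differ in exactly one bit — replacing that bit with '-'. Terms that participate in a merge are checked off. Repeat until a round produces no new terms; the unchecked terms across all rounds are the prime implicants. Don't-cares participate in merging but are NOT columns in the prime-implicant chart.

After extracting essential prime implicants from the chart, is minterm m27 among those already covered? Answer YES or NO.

NO

[col 0] 00100*, 00110*, 00111*, 01011*, 01111*, 10001*, 11001*, 11011*
[col 1] -1011, 0-111, 001-0, 0011-, 01-11, 1-001, 110-1
Prime implicants: -1011, 0-111, 001-0, 0011-, 01-11, 1-001, 110-1
PI chart (minterm → PIs covering it):
  4 | 001-0  (sole → essential)
  6 | 001-0,0011-
  7 | 0-111,0011-
  15 | 0-111,01-11
  17 | 1-001  (sole → essential)
  25 | 1-001,110-1
  27 | -1011,110-1
Essential prime implicants: 001-0, 1-001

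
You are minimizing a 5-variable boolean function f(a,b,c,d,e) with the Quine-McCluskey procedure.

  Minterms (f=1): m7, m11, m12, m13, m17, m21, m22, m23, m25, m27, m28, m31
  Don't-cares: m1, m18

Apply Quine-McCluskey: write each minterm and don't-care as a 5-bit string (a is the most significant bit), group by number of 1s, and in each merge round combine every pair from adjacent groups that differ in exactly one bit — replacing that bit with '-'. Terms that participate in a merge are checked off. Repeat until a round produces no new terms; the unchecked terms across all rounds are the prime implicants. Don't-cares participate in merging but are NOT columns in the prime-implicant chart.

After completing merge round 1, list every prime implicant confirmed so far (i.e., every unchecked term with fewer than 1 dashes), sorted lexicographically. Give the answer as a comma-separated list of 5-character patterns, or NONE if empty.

NONE

Round 0: 00001✓ 00111✓ 01011✓ 01100✓ 01101✓ 10001✓ 10010✓ 10101✓ 10110✓ 10111✓ 11001✓ 11011✓ 11100✓ 11111✓
Round 1: -0001 -0111 -1011 -1100 0110- 1-001 1-111 10-01 10-10 101-1 1011- 11-11 110-1
PIs = {-0001, -0111, -1011, -1100, 0110-, 1-001, 1-111, 10-01, 10-10, 101-1, 1011-, 11-11, 110-1}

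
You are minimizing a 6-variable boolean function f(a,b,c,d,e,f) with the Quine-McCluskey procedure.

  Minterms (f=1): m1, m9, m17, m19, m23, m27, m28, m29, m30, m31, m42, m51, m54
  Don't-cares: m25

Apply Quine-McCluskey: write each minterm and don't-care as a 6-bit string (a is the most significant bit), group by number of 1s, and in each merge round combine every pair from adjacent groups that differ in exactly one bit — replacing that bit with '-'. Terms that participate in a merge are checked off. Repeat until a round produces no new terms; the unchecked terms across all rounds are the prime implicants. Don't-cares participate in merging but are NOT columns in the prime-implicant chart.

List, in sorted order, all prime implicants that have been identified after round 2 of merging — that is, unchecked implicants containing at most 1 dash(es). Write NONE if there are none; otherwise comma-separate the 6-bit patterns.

size-2^0 implicants → 000001(✓)  001001(✓)  010001(✓)  010011(✓)  010111(✓)  011001(✓)  011011(✓)  011100(✓)  011101(✓)  011110(✓)  011111(✓)  101010  110011(✓)  110110
size-2^1 implicants → -10011  0-0001(✓)  0-1001(✓)  00-001(✓)  01-001(✓)  01-011(✓)  01-111(✓)  010-11(✓)  0100-1(✓)  011-01(✓)  011-11(✓)  0110-1(✓)  0111-0(✓)  0111-1(✓)  01110-(✓)  01111-(✓)
size-2^2 implicants → 0--001  01--11  01-0-1  011--1  0111--
Unchecked terms (primes): -10011, 0--001, 01--11, 01-0-1, 011--1, 0111--, 101010, 110110

-10011, 101010, 110110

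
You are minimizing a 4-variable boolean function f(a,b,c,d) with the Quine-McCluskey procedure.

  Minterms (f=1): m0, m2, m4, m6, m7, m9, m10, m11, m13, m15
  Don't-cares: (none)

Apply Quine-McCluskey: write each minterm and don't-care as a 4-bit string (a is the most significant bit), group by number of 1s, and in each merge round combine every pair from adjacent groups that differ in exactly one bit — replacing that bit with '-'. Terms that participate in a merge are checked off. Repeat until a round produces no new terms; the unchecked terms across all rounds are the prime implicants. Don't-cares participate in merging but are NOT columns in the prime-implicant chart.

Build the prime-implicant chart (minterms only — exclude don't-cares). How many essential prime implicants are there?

size-2^0 implicants → 0000(✓)  0010(✓)  0100(✓)  0110(✓)  0111(✓)  1001(✓)  1010(✓)  1011(✓)  1101(✓)  1111(✓)
size-2^1 implicants → -010  -111  0-00(✓)  0-10(✓)  00-0(✓)  01-0(✓)  011-  1-01(✓)  1-11(✓)  10-1(✓)  101-  11-1(✓)
size-2^2 implicants → 0--0  1--1
Unchecked terms (primes): -010, -111, 0--0, 011-, 1--1, 101-
Minterm coverage:
  m0 ⊆ 0--0 [E]
  m2 ⊆ -010,0--0
  m4 ⊆ 0--0 [E]
  m6 ⊆ 0--0,011-
  m7 ⊆ -111,011-
  m9 ⊆ 1--1 [E]
  m10 ⊆ -010,101-
  m11 ⊆ 1--1,101-
  m13 ⊆ 1--1 [E]
  m15 ⊆ -111,1--1
E = {0--0, 1--1}

2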